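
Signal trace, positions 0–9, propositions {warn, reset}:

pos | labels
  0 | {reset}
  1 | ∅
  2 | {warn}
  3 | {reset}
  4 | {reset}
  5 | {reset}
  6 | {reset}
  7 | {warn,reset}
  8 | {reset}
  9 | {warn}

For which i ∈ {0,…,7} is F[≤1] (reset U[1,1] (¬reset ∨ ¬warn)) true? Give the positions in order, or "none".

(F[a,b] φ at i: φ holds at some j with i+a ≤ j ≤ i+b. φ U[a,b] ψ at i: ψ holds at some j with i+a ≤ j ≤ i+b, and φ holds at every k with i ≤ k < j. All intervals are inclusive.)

Evaluate at each i in [0,7]:
  i=0: ✓ (witness j=0)
  i=1: ✗ (none in [1,2])
  i=2: ✓ (witness j=3)
  i=3: ✓ (witness j=3)
  i=4: ✓ (witness j=4)
  i=5: ✓ (witness j=5)
  i=6: ✓ (witness j=7)
  i=7: ✓ (witness j=7)

0, 2, 3, 4, 5, 6, 7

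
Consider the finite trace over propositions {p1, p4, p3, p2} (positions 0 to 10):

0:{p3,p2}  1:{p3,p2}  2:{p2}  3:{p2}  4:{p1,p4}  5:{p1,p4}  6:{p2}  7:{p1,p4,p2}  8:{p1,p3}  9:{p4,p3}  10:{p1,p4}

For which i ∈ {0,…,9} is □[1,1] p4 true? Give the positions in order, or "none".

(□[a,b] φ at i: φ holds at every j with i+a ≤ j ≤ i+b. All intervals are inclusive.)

3, 4, 6, 8, 9

Evaluate at each i in [0,9]:
  i=0: ✗ (fails at j=1)
  i=1: ✗ (fails at j=2)
  i=2: ✗ (fails at j=3)
  i=3: ✓ (all of [4,4])
  i=4: ✓ (all of [5,5])
  i=5: ✗ (fails at j=6)
  i=6: ✓ (all of [7,7])
  i=7: ✗ (fails at j=8)
  i=8: ✓ (all of [9,9])
  i=9: ✓ (all of [10,10])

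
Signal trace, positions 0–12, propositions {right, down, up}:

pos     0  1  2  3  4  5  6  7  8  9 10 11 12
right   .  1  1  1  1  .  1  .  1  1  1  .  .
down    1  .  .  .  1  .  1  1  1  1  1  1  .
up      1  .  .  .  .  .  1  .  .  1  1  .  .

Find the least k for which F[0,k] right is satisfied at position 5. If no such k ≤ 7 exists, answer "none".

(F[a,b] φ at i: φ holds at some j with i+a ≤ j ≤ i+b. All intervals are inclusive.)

1

Scan j = 5,6,… for right:
  j=5: fails
  j=6: holds
First hit at j=6, so smallest k = 6-5 = 1.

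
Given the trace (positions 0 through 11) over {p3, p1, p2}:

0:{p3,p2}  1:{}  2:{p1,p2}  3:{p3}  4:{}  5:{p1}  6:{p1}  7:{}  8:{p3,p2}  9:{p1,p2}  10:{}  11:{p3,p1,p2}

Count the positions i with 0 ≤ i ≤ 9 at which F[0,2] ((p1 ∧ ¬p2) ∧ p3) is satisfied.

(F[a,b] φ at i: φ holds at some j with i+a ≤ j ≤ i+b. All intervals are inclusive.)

0

Evaluate at each i in [0,9]:
  i=0: ✗ (none in [0,2])
  i=1: ✗ (none in [1,3])
  i=2: ✗ (none in [2,4])
  i=3: ✗ (none in [3,5])
  i=4: ✗ (none in [4,6])
  i=5: ✗ (none in [5,7])
  i=6: ✗ (none in [6,8])
  i=7: ✗ (none in [7,9])
  i=8: ✗ (none in [8,10])
  i=9: ✗ (none in [9,11])
Positions where it holds: {} → 0.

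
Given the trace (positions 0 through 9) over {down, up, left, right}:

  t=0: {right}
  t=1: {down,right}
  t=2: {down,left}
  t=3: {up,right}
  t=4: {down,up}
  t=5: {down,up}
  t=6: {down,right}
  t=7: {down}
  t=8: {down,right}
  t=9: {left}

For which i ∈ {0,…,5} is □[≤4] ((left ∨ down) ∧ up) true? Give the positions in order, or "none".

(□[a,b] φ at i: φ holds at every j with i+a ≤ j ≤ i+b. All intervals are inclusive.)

none

Evaluate at each i in [0,5]:
  i=0: ✗ (fails at j=0)
  i=1: ✗ (fails at j=1)
  i=2: ✗ (fails at j=2)
  i=3: ✗ (fails at j=3)
  i=4: ✗ (fails at j=6)
  i=5: ✗ (fails at j=6)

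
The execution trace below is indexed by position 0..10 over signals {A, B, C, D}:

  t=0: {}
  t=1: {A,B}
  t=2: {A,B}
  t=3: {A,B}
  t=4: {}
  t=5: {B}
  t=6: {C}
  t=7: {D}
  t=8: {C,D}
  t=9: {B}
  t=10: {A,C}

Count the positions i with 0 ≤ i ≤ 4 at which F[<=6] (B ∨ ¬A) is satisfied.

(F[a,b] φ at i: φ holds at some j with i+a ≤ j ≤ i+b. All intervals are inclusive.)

5

Evaluate at each i in [0,4]:
  i=0: ✓ (witness j=0)
  i=1: ✓ (witness j=1)
  i=2: ✓ (witness j=2)
  i=3: ✓ (witness j=3)
  i=4: ✓ (witness j=4)
Positions where it holds: {0, 1, 2, 3, 4} → 5.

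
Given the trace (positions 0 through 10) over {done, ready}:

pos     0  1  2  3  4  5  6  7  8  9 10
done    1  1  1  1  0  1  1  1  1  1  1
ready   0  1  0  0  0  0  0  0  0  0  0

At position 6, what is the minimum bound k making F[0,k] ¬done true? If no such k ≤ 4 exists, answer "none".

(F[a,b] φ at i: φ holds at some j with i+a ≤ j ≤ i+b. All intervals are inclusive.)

none

Scan j = 6,7,… for ¬done:
  j=6: fails
  j=7: fails
  j=8: fails
  j=9: fails
  j=10: fails
No j in [6,10] satisfies it → none.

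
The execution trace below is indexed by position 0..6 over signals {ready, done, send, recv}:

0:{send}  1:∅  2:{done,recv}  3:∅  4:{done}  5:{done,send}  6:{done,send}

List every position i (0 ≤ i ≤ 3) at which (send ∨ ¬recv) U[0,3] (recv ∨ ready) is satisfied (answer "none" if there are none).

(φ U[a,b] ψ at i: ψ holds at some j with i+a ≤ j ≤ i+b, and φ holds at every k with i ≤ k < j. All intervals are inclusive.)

0, 1, 2

Evaluate at each i in [0,3]:
  i=0: ✓ (rhs at j=2; lhs holds on [0,1])
  i=1: ✓ (rhs at j=2; lhs holds on [1,1])
  i=2: ✓ (rhs at j=2)
  i=3: ✗ (no rhs in [3,6])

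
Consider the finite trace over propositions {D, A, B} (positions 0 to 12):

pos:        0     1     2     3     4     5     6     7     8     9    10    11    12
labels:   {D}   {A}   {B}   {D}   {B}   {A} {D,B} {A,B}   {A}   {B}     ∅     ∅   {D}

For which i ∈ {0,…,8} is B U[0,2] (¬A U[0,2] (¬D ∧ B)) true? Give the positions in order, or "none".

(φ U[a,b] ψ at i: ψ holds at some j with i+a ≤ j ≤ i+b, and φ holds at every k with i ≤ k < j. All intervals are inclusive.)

Evaluate at each i in [0,8]:
  i=0: ✗ (lhs fails at k=0 before rhs at j=2)
  i=1: ✗ (lhs fails at k=1 before rhs at j=2)
  i=2: ✓ (rhs at j=2)
  i=3: ✓ (rhs at j=3)
  i=4: ✓ (rhs at j=4)
  i=5: ✗ (lhs fails at k=5 before rhs at j=6)
  i=6: ✓ (rhs at j=6)
  i=7: ✓ (rhs at j=7)
  i=8: ✗ (lhs fails at k=8 before rhs at j=9)

2, 3, 4, 6, 7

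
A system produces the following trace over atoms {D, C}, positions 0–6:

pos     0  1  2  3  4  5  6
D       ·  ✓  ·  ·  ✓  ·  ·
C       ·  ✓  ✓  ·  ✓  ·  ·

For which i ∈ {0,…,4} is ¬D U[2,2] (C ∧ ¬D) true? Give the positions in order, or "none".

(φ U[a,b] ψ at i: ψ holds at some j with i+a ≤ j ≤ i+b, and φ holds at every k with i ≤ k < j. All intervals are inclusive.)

Evaluate at each i in [0,4]:
  i=0: ✗ (lhs fails at k=1 before rhs at j=2)
  i=1: ✗ (no rhs in [3,3])
  i=2: ✗ (no rhs in [4,4])
  i=3: ✗ (no rhs in [5,5])
  i=4: ✗ (no rhs in [6,6])

none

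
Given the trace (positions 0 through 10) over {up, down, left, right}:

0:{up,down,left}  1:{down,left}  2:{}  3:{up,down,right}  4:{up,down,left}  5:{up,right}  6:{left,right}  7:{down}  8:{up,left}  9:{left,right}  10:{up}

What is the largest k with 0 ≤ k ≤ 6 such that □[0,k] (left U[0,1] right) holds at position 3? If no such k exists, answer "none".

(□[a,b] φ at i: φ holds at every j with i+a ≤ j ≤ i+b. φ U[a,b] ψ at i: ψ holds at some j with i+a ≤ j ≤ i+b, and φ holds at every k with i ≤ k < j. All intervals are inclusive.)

3

(left U[0,1] right) must hold from j=3 onward; find where it first fails.
  j=3: holds
  j=4: holds
  j=5: holds
  j=6: holds
  j=7: fails
Holds on [3,6], so largest k = 3.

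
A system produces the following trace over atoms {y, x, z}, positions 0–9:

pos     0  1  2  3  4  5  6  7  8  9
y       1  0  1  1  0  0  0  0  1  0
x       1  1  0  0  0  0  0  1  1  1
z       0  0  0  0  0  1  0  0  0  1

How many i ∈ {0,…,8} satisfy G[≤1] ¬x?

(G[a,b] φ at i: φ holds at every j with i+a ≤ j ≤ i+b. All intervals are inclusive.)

Evaluate at each i in [0,8]:
  i=0: ✗ (fails at j=0)
  i=1: ✗ (fails at j=1)
  i=2: ✓ (all of [2,3])
  i=3: ✓ (all of [3,4])
  i=4: ✓ (all of [4,5])
  i=5: ✓ (all of [5,6])
  i=6: ✗ (fails at j=7)
  i=7: ✗ (fails at j=7)
  i=8: ✗ (fails at j=8)
Positions where it holds: {2, 3, 4, 5} → 4.

4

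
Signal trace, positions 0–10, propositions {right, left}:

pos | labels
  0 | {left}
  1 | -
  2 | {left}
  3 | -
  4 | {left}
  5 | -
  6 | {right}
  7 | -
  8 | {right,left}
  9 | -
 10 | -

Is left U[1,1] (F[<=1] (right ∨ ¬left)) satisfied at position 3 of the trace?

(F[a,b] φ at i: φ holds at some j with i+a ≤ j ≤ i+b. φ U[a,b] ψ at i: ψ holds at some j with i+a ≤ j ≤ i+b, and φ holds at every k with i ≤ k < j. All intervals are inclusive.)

Need some j in [4,4] with F[<=1] (right ∨ ¬left), and left at every k in [3,j-1].
  j=4: F[<=1] (right ∨ ¬left) holds, but left fails at k=3 → not this j.
No j in the window works → until fails.

No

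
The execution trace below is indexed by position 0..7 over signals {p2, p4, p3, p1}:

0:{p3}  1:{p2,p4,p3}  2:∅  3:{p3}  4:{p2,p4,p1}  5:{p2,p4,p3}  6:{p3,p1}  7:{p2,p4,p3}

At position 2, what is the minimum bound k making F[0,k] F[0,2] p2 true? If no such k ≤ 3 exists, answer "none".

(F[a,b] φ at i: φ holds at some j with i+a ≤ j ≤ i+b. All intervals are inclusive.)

0

Scan j = 2,3,… for F[0,2] p2:
  j=2: holds
First hit at j=2, so smallest k = 2-2 = 0.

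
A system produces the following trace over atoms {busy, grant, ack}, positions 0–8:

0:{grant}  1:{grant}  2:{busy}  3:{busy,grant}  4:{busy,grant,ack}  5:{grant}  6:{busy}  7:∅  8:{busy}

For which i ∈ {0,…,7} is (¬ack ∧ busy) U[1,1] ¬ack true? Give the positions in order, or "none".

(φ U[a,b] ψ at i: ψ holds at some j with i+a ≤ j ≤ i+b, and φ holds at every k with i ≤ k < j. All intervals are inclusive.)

Evaluate at each i in [0,7]:
  i=0: ✗ (lhs fails at k=0 before rhs at j=1)
  i=1: ✗ (lhs fails at k=1 before rhs at j=2)
  i=2: ✓ (rhs at j=3; lhs holds on [2,2])
  i=3: ✗ (no rhs in [4,4])
  i=4: ✗ (lhs fails at k=4 before rhs at j=5)
  i=5: ✗ (lhs fails at k=5 before rhs at j=6)
  i=6: ✓ (rhs at j=7; lhs holds on [6,6])
  i=7: ✗ (lhs fails at k=7 before rhs at j=8)

2, 6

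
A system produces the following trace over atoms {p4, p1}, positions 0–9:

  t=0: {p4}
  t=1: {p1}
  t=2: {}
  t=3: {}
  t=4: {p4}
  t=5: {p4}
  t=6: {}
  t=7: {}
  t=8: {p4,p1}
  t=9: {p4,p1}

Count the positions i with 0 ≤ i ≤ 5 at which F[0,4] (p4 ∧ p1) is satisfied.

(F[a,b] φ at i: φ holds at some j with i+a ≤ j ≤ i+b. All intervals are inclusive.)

Evaluate at each i in [0,5]:
  i=0: ✗ (none in [0,4])
  i=1: ✗ (none in [1,5])
  i=2: ✗ (none in [2,6])
  i=3: ✗ (none in [3,7])
  i=4: ✓ (witness j=8)
  i=5: ✓ (witness j=8)
Positions where it holds: {4, 5} → 2.

2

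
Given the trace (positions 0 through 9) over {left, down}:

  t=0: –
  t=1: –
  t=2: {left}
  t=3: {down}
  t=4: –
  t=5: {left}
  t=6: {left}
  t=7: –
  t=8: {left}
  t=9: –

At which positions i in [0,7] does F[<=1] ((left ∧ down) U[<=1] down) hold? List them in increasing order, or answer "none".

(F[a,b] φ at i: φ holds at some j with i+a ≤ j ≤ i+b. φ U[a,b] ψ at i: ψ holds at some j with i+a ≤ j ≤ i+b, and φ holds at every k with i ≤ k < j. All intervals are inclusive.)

2, 3

Evaluate at each i in [0,7]:
  i=0: ✗ (none in [0,1])
  i=1: ✗ (none in [1,2])
  i=2: ✓ (witness j=3)
  i=3: ✓ (witness j=3)
  i=4: ✗ (none in [4,5])
  i=5: ✗ (none in [5,6])
  i=6: ✗ (none in [6,7])
  i=7: ✗ (none in [7,8])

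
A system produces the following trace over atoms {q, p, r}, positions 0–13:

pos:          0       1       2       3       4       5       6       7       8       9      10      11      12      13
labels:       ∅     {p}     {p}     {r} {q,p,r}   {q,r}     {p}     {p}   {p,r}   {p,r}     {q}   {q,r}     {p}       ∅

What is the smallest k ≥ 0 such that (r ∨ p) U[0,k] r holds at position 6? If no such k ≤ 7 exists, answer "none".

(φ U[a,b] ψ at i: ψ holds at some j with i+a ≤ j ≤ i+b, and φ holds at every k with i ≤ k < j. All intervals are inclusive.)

2

Need earliest j ≥ 6 with r, and (r ∨ p) at every k in [6,j-1].
  j=6: rhs fails.
  j=7: rhs fails.
  j=8: rhs holds; lhs holds on [6,7]. k = 2.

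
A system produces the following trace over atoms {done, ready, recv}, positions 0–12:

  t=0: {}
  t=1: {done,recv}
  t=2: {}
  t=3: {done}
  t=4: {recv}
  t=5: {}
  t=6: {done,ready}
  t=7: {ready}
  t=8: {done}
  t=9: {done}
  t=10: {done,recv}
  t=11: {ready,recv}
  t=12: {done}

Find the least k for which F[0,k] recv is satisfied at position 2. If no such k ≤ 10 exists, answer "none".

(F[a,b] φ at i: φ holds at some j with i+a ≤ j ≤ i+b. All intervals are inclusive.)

Scan j = 2,3,… for recv:
  j=2: fails
  j=3: fails
  j=4: holds
First hit at j=4, so smallest k = 4-2 = 2.

2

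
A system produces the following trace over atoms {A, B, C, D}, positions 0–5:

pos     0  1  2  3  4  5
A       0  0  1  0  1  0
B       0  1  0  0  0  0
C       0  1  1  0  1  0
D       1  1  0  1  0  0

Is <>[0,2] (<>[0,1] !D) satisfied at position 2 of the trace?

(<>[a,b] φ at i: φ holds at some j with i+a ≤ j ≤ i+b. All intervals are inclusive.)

Holds

Check <>[0,1] !D at each j in [2,4]:
  j=2: holds (witness at 2)
  j=3: holds (witness at 4)
  j=4: holds (witness at 4)
Found at j=2 → formula holds.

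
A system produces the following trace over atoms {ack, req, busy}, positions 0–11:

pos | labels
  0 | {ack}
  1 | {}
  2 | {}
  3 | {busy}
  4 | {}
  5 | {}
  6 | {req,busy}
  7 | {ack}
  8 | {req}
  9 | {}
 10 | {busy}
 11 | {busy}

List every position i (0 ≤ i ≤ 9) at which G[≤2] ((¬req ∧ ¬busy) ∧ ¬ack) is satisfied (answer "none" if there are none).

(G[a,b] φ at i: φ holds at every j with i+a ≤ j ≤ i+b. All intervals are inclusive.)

none

Evaluate at each i in [0,9]:
  i=0: ✗ (fails at j=0)
  i=1: ✗ (fails at j=3)
  i=2: ✗ (fails at j=3)
  i=3: ✗ (fails at j=3)
  i=4: ✗ (fails at j=6)
  i=5: ✗ (fails at j=6)
  i=6: ✗ (fails at j=6)
  i=7: ✗ (fails at j=7)
  i=8: ✗ (fails at j=8)
  i=9: ✗ (fails at j=10)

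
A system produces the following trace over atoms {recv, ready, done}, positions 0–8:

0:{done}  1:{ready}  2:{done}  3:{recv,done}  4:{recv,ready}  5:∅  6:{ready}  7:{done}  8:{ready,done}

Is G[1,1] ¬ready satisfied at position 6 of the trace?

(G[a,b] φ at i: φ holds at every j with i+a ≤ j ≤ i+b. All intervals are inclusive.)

Yes

Check ¬ready at every j in [7,7]:
  j=7: true
All positions satisfy it → formula holds.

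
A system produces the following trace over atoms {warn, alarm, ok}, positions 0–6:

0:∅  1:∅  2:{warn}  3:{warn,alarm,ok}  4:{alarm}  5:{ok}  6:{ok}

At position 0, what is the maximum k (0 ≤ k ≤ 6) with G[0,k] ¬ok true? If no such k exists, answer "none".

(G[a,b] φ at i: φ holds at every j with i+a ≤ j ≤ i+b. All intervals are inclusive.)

¬ok must hold from j=0 onward; find where it first fails.
  j=0: holds
  j=1: holds
  j=2: holds
  j=3: fails
Holds on [0,2], so largest k = 2.

2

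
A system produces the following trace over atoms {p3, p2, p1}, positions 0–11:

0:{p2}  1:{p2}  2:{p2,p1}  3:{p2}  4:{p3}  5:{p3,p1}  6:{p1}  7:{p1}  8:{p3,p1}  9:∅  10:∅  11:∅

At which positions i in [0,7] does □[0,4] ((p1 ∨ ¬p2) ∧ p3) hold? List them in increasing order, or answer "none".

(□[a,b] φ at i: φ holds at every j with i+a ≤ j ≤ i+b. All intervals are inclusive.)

none

Evaluate at each i in [0,7]:
  i=0: ✗ (fails at j=0)
  i=1: ✗ (fails at j=1)
  i=2: ✗ (fails at j=2)
  i=3: ✗ (fails at j=3)
  i=4: ✗ (fails at j=6)
  i=5: ✗ (fails at j=6)
  i=6: ✗ (fails at j=6)
  i=7: ✗ (fails at j=7)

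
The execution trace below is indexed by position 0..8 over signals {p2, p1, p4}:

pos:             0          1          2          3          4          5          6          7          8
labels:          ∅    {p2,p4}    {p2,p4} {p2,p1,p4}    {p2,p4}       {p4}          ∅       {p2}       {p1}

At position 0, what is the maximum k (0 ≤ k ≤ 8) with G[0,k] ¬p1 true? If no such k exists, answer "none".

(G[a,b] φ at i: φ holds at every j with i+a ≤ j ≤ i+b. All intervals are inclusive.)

2

¬p1 must hold from j=0 onward; find where it first fails.
  j=0: holds
  j=1: holds
  j=2: holds
  j=3: fails
Holds on [0,2], so largest k = 2.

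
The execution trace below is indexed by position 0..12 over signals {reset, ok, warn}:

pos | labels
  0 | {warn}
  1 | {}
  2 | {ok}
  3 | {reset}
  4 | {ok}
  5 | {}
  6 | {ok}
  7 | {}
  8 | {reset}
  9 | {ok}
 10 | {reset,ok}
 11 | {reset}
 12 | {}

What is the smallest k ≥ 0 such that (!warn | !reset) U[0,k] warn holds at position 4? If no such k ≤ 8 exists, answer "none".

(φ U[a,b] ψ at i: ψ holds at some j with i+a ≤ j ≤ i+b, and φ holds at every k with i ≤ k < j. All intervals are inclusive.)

none

Need earliest j ≥ 4 with warn, and (!warn | !reset) at every k in [4,j-1].
  j=4: rhs fails.
  j=5: rhs fails.
  j=6: rhs fails.
  j=7: rhs fails.
  j=8: rhs fails.
  j=9: rhs fails.
  j=10: rhs fails.
  j=11: rhs fails.
  j=12: rhs fails.
No witness within the range → none.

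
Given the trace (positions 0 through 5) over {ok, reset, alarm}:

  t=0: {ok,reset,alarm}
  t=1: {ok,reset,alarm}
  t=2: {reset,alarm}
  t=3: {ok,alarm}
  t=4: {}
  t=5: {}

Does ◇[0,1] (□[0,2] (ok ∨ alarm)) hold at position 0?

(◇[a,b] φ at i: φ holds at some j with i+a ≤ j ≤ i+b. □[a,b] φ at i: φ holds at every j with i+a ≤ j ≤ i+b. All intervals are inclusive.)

Holds

Check □[0,2] (ok ∨ alarm) at each j in [0,1]:
  j=0: holds on [0,2]
  j=1: holds on [1,3]
Found at j=0 → formula holds.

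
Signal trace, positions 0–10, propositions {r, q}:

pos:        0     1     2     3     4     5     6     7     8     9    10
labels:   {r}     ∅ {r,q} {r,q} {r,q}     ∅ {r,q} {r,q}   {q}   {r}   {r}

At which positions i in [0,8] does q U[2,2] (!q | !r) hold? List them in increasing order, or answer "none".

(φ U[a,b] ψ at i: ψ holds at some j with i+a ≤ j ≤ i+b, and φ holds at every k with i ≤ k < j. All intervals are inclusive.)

3, 6, 7

Evaluate at each i in [0,8]:
  i=0: ✗ (no rhs in [2,2])
  i=1: ✗ (no rhs in [3,3])
  i=2: ✗ (no rhs in [4,4])
  i=3: ✓ (rhs at j=5; lhs holds on [3,4])
  i=4: ✗ (no rhs in [6,6])
  i=5: ✗ (no rhs in [7,7])
  i=6: ✓ (rhs at j=8; lhs holds on [6,7])
  i=7: ✓ (rhs at j=9; lhs holds on [7,8])
  i=8: ✗ (lhs fails at k=9 before rhs at j=10)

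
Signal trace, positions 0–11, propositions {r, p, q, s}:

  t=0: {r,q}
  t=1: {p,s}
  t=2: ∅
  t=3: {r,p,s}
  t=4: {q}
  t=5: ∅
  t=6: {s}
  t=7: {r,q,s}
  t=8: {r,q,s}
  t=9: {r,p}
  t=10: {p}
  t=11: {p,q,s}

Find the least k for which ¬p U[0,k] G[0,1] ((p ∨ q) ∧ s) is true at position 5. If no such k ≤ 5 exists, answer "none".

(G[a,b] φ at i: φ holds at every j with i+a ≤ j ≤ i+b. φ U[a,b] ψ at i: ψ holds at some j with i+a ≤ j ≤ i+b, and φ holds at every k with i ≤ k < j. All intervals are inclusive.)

2

Need earliest j ≥ 5 with G[0,1] ((p ∨ q) ∧ s), and ¬p at every k in [5,j-1].
  j=5: rhs fails.
  j=6: rhs fails.
  j=7: rhs holds; lhs holds on [5,6]. k = 2.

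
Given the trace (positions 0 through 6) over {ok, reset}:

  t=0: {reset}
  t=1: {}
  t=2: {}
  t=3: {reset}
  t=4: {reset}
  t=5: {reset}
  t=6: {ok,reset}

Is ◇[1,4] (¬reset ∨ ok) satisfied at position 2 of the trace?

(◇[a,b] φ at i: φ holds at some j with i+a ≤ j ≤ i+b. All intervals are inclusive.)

Yes

Check (¬reset ∨ ok) at each j in [3,6]:
  j=3: false
  j=4: false
  j=5: false
  j=6: true
Found at j=6 → formula holds.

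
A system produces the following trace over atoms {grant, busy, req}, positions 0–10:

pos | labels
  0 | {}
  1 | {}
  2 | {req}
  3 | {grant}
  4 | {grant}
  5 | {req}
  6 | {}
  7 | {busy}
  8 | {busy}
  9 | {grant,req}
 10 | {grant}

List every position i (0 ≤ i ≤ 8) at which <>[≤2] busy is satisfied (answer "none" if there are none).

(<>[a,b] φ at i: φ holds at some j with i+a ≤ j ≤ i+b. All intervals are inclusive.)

5, 6, 7, 8

Evaluate at each i in [0,8]:
  i=0: ✗ (none in [0,2])
  i=1: ✗ (none in [1,3])
  i=2: ✗ (none in [2,4])
  i=3: ✗ (none in [3,5])
  i=4: ✗ (none in [4,6])
  i=5: ✓ (witness j=7)
  i=6: ✓ (witness j=7)
  i=7: ✓ (witness j=7)
  i=8: ✓ (witness j=8)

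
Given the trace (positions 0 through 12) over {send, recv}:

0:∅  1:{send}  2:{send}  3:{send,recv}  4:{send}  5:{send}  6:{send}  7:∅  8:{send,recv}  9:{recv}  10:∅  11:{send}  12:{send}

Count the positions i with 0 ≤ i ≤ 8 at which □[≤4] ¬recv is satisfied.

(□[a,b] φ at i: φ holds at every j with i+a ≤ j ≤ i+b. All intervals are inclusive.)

0

Evaluate at each i in [0,8]:
  i=0: ✗ (fails at j=3)
  i=1: ✗ (fails at j=3)
  i=2: ✗ (fails at j=3)
  i=3: ✗ (fails at j=3)
  i=4: ✗ (fails at j=8)
  i=5: ✗ (fails at j=8)
  i=6: ✗ (fails at j=8)
  i=7: ✗ (fails at j=8)
  i=8: ✗ (fails at j=8)
Positions where it holds: {} → 0.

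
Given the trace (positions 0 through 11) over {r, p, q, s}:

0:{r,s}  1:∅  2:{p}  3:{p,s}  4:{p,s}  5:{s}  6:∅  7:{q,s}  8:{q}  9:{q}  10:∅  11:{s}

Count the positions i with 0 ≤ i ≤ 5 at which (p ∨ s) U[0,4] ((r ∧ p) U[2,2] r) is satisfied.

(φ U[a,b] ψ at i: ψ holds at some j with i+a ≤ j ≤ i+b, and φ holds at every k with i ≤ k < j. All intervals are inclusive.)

0

Evaluate at each i in [0,5]:
  i=0: ✗ (no rhs in [0,4])
  i=1: ✗ (no rhs in [1,5])
  i=2: ✗ (no rhs in [2,6])
  i=3: ✗ (no rhs in [3,7])
  i=4: ✗ (no rhs in [4,8])
  i=5: ✗ (no rhs in [5,9])
Positions where it holds: {} → 0.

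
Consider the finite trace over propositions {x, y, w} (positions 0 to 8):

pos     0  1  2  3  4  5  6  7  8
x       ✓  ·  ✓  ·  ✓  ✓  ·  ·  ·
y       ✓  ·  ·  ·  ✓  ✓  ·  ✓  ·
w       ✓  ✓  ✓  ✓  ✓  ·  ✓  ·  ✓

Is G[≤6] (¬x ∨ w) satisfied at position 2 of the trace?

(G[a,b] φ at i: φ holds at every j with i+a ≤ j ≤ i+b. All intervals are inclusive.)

Check (¬x ∨ w) at every j in [2,8]:
  j=2: true
  j=3: true
  j=4: true
  j=5: false
  j=6: true
  j=7: true
  j=8: true
Fails at j=5 → formula fails.

Does not hold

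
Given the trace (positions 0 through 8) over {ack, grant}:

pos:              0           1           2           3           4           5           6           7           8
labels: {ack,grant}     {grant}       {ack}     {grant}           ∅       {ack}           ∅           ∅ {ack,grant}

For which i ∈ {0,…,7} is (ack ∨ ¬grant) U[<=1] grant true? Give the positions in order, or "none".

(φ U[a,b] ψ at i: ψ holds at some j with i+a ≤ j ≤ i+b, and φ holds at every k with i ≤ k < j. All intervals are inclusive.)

Evaluate at each i in [0,7]:
  i=0: ✓ (rhs at j=0)
  i=1: ✓ (rhs at j=1)
  i=2: ✓ (rhs at j=3; lhs holds on [2,2])
  i=3: ✓ (rhs at j=3)
  i=4: ✗ (no rhs in [4,5])
  i=5: ✗ (no rhs in [5,6])
  i=6: ✗ (no rhs in [6,7])
  i=7: ✓ (rhs at j=8; lhs holds on [7,7])

0, 1, 2, 3, 7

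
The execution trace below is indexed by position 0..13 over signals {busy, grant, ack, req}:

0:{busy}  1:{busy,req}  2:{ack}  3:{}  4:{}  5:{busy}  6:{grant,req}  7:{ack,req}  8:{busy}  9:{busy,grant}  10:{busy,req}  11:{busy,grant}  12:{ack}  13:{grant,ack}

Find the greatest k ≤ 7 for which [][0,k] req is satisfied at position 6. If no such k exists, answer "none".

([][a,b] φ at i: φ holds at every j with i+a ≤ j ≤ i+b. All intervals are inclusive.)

req must hold from j=6 onward; find where it first fails.
  j=6: holds
  j=7: holds
  j=8: fails
Holds on [6,7], so largest k = 1.

1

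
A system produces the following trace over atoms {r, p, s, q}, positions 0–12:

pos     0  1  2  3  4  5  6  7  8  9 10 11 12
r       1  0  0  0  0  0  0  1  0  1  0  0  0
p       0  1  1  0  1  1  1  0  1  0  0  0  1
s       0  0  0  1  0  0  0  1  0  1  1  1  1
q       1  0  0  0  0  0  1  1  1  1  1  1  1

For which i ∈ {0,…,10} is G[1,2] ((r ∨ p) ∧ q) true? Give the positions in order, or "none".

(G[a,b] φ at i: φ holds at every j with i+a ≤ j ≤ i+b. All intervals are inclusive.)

5, 6, 7

Evaluate at each i in [0,10]:
  i=0: ✗ (fails at j=1)
  i=1: ✗ (fails at j=2)
  i=2: ✗ (fails at j=3)
  i=3: ✗ (fails at j=4)
  i=4: ✗ (fails at j=5)
  i=5: ✓ (all of [6,7])
  i=6: ✓ (all of [7,8])
  i=7: ✓ (all of [8,9])
  i=8: ✗ (fails at j=10)
  i=9: ✗ (fails at j=10)
  i=10: ✗ (fails at j=11)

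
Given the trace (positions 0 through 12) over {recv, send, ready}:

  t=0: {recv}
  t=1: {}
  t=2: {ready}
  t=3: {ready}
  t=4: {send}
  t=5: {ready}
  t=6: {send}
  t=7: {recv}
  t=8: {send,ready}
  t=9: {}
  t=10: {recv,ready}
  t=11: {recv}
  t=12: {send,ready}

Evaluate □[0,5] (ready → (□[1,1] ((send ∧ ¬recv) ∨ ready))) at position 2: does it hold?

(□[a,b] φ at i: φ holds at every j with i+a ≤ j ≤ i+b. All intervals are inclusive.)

True

Check (ready → (□[1,1] ((send ∧ ¬recv) ∨ ready))) at every j in [2,7]:
  j=2: antecedent true; consequent holds on [3,3] → ✓
  j=3: antecedent true; consequent holds on [4,4] → ✓
  j=4: antecedent false → ✓
  j=5: antecedent true; consequent holds on [6,6] → ✓
  j=6: antecedent false → ✓
  j=7: antecedent false → ✓
All positions satisfy it → formula holds.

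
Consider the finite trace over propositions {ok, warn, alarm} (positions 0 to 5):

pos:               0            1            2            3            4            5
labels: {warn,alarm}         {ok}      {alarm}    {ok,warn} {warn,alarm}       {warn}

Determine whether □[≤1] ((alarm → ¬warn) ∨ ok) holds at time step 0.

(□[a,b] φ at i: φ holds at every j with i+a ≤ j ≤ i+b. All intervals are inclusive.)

False

Check ((alarm → ¬warn) ∨ ok) at every j in [0,1]:
  j=0: false
  j=1: true
Fails at j=0 → formula fails.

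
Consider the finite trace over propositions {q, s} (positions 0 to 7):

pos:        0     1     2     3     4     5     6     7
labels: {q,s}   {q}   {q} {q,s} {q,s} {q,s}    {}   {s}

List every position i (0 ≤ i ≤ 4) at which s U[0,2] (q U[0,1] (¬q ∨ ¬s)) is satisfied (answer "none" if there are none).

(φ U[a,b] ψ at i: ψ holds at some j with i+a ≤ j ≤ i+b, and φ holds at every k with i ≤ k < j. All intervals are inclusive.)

0, 1, 2, 3, 4

Evaluate at each i in [0,4]:
  i=0: ✓ (rhs at j=0)
  i=1: ✓ (rhs at j=1)
  i=2: ✓ (rhs at j=2)
  i=3: ✓ (rhs at j=5; lhs holds on [3,4])
  i=4: ✓ (rhs at j=5; lhs holds on [4,4])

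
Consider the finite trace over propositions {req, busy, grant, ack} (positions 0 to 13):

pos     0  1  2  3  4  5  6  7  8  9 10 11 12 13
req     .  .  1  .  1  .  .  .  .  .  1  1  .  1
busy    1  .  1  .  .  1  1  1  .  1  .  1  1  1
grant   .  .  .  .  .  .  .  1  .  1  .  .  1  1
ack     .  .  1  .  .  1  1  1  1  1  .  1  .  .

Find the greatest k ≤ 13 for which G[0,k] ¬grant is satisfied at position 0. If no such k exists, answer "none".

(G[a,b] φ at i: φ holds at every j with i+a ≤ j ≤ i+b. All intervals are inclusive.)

¬grant must hold from j=0 onward; find where it first fails.
  j=0: holds
  j=1: holds
  j=2: holds
  j=3: holds
  j=4: holds
  j=5: holds
  j=6: holds
  j=7: fails
Holds on [0,6], so largest k = 6.

6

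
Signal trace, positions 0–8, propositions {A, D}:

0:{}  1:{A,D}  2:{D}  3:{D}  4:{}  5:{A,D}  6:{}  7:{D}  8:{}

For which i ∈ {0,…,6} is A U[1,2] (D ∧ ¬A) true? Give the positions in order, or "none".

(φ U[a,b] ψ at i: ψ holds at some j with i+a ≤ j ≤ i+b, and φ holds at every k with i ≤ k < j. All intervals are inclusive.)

1

Evaluate at each i in [0,6]:
  i=0: ✗ (lhs fails at k=0 before rhs at j=2)
  i=1: ✓ (rhs at j=2; lhs holds on [1,1])
  i=2: ✗ (lhs fails at k=2 before rhs at j=3)
  i=3: ✗ (no rhs in [4,5])
  i=4: ✗ (no rhs in [5,6])
  i=5: ✗ (lhs fails at k=6 before rhs at j=7)
  i=6: ✗ (lhs fails at k=6 before rhs at j=7)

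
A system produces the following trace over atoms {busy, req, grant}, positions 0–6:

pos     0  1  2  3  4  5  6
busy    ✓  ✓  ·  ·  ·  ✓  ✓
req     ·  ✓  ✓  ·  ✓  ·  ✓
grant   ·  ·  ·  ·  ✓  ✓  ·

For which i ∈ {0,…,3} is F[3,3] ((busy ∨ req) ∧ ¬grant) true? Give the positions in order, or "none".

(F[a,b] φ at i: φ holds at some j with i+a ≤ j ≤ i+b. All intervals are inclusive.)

3

Evaluate at each i in [0,3]:
  i=0: ✗ (none in [3,3])
  i=1: ✗ (none in [4,4])
  i=2: ✗ (none in [5,5])
  i=3: ✓ (witness j=6)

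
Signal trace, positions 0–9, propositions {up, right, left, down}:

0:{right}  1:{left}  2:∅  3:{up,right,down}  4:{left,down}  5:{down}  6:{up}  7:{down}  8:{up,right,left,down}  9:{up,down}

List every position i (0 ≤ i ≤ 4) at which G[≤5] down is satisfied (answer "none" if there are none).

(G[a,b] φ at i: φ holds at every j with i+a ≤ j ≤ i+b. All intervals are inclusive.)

Evaluate at each i in [0,4]:
  i=0: ✗ (fails at j=0)
  i=1: ✗ (fails at j=1)
  i=2: ✗ (fails at j=2)
  i=3: ✗ (fails at j=6)
  i=4: ✗ (fails at j=6)

none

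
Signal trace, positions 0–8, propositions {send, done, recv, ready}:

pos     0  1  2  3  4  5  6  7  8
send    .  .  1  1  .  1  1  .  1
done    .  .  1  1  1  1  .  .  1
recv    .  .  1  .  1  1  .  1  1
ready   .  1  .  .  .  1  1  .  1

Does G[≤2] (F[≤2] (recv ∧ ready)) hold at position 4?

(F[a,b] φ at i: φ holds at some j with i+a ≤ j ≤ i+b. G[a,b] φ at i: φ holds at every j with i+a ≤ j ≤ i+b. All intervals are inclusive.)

True

Check F[≤2] (recv ∧ ready) at every j in [4,6]:
  j=4: holds (witness at 5)
  j=5: holds (witness at 5)
  j=6: holds (witness at 8)
All positions satisfy it → formula holds.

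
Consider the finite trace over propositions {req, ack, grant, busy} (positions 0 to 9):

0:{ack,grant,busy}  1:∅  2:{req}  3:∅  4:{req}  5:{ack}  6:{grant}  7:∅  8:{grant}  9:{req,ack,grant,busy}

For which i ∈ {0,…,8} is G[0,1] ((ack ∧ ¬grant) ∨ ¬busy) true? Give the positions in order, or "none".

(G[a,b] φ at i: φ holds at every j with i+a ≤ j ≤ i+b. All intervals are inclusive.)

Evaluate at each i in [0,8]:
  i=0: ✗ (fails at j=0)
  i=1: ✓ (all of [1,2])
  i=2: ✓ (all of [2,3])
  i=3: ✓ (all of [3,4])
  i=4: ✓ (all of [4,5])
  i=5: ✓ (all of [5,6])
  i=6: ✓ (all of [6,7])
  i=7: ✓ (all of [7,8])
  i=8: ✗ (fails at j=9)

1, 2, 3, 4, 5, 6, 7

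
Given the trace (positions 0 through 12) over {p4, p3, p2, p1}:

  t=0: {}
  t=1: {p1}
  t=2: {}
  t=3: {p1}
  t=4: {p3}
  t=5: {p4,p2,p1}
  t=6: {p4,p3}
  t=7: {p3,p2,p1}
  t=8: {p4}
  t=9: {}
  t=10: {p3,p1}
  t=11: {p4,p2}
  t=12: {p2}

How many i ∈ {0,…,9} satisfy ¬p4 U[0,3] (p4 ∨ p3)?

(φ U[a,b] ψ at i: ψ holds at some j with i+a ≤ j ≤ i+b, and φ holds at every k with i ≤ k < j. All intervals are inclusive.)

Evaluate at each i in [0,9]:
  i=0: ✗ (no rhs in [0,3])
  i=1: ✓ (rhs at j=4; lhs holds on [1,3])
  i=2: ✓ (rhs at j=4; lhs holds on [2,3])
  i=3: ✓ (rhs at j=4; lhs holds on [3,3])
  i=4: ✓ (rhs at j=4)
  i=5: ✓ (rhs at j=5)
  i=6: ✓ (rhs at j=6)
  i=7: ✓ (rhs at j=7)
  i=8: ✓ (rhs at j=8)
  i=9: ✓ (rhs at j=10; lhs holds on [9,9])
Positions where it holds: {1, 2, 3, 4, 5, 6, 7, 8, 9} → 9.

9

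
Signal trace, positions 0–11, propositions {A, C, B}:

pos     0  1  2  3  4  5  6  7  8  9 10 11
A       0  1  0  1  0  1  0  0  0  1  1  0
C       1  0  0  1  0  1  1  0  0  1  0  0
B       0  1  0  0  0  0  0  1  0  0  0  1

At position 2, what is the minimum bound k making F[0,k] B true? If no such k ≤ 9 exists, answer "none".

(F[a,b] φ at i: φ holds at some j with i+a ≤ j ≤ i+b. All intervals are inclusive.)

5

Scan j = 2,3,… for B:
  j=2: fails
  j=3: fails
  j=4: fails
  j=5: fails
  j=6: fails
  j=7: holds
First hit at j=7, so smallest k = 7-2 = 5.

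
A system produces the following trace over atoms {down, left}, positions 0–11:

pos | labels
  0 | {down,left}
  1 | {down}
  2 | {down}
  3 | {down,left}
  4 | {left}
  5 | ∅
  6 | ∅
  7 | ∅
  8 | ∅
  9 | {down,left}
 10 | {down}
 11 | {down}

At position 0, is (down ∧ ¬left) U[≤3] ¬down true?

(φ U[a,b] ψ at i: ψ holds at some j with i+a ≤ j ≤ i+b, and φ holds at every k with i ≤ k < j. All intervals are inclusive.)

Need some j in [0,3] with ¬down, and (down ∧ ¬left) at every k in [0,j-1].
  j=0: ¬down false.
  j=1: ¬down false.
  j=2: ¬down false.
  j=3: ¬down false.
No j in the window works → until fails.

False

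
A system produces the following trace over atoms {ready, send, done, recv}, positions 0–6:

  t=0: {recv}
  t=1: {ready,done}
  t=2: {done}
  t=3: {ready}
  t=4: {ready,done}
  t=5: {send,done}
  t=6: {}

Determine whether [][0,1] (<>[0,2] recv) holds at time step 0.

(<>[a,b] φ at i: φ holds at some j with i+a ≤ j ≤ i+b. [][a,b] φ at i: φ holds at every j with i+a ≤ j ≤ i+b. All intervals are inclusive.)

False

Check <>[0,2] recv at every j in [0,1]:
  j=0: holds (witness at 0)
  j=1: fails (none in [1,3])
Fails at j=1 → formula fails.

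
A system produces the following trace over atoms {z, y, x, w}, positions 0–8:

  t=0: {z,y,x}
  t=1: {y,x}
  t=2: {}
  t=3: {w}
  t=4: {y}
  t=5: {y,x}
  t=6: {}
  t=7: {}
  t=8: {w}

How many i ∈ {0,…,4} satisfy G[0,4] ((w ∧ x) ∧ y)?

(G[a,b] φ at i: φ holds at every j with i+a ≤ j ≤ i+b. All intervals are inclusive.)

Evaluate at each i in [0,4]:
  i=0: ✗ (fails at j=0)
  i=1: ✗ (fails at j=1)
  i=2: ✗ (fails at j=2)
  i=3: ✗ (fails at j=3)
  i=4: ✗ (fails at j=4)
Positions where it holds: {} → 0.

0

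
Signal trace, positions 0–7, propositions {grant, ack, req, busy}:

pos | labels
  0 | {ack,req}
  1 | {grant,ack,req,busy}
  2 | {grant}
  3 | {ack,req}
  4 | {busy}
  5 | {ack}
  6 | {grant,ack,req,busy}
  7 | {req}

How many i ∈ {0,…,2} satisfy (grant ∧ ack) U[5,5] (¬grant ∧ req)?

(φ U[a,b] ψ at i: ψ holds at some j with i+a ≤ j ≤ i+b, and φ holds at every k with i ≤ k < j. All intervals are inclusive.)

Evaluate at each i in [0,2]:
  i=0: ✗ (no rhs in [5,5])
  i=1: ✗ (no rhs in [6,6])
  i=2: ✗ (lhs fails at k=2 before rhs at j=7)
Positions where it holds: {} → 0.

0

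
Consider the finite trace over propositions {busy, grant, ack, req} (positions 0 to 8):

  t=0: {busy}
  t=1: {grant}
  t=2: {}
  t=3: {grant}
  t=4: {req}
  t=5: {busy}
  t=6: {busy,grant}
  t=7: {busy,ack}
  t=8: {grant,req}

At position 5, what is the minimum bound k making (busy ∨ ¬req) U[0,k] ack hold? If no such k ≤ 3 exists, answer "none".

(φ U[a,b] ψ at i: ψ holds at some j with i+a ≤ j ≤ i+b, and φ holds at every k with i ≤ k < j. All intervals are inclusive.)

Need earliest j ≥ 5 with ack, and (busy ∨ ¬req) at every k in [5,j-1].
  j=5: rhs fails.
  j=6: rhs fails.
  j=7: rhs holds; lhs holds on [5,6]. k = 2.

2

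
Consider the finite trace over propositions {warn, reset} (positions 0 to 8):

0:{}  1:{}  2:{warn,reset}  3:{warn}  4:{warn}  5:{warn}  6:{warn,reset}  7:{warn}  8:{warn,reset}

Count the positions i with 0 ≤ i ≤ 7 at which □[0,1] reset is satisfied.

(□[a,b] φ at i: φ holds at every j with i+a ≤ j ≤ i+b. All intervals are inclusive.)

Evaluate at each i in [0,7]:
  i=0: ✗ (fails at j=0)
  i=1: ✗ (fails at j=1)
  i=2: ✗ (fails at j=3)
  i=3: ✗ (fails at j=3)
  i=4: ✗ (fails at j=4)
  i=5: ✗ (fails at j=5)
  i=6: ✗ (fails at j=7)
  i=7: ✗ (fails at j=7)
Positions where it holds: {} → 0.

0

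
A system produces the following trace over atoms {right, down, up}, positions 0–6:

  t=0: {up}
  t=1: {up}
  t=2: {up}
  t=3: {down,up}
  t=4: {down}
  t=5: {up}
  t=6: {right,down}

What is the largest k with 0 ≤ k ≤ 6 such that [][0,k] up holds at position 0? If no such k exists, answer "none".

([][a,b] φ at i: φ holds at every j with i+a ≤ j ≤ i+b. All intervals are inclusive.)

up must hold from j=0 onward; find where it first fails.
  j=0: holds
  j=1: holds
  j=2: holds
  j=3: holds
  j=4: fails
Holds on [0,3], so largest k = 3.

3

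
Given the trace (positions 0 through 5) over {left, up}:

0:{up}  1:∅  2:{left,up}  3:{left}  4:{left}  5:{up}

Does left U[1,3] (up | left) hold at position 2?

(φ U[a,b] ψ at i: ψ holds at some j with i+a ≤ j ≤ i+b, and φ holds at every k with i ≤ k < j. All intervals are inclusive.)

Yes

Need some j in [3,5] with (up | left), and left at every k in [2,j-1].
  j=3: (up | left) holds; left holds at every k in [2,2] → satisfied.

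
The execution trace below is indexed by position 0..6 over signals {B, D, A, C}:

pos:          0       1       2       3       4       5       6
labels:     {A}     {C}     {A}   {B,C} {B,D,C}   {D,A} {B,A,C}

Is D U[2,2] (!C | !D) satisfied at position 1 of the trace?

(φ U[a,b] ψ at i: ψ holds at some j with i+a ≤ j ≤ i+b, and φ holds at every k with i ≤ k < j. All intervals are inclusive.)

Need some j in [3,3] with (!C | !D), and D at every k in [1,j-1].
  j=3: (!C | !D) holds, but D fails at k=1 → not this j.
No j in the window works → until fails.

False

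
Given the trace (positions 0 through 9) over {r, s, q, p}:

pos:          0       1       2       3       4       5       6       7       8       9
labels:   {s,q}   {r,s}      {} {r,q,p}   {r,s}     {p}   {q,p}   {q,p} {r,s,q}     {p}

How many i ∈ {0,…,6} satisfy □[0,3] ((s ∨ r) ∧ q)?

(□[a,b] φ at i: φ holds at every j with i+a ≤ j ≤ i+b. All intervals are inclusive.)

Evaluate at each i in [0,6]:
  i=0: ✗ (fails at j=1)
  i=1: ✗ (fails at j=1)
  i=2: ✗ (fails at j=2)
  i=3: ✗ (fails at j=4)
  i=4: ✗ (fails at j=4)
  i=5: ✗ (fails at j=5)
  i=6: ✗ (fails at j=6)
Positions where it holds: {} → 0.

0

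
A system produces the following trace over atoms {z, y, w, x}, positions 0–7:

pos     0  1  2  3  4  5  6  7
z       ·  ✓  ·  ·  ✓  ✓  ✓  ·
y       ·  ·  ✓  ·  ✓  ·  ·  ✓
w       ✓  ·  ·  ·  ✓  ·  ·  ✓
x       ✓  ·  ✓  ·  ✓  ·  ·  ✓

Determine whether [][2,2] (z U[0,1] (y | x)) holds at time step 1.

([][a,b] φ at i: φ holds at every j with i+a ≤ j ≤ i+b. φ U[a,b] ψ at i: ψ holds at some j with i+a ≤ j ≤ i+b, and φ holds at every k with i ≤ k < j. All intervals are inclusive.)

No

Check (z U[0,1] (y | x)) at every j in [3,3]:
  j=3: fails
Fails at j=3 → formula fails.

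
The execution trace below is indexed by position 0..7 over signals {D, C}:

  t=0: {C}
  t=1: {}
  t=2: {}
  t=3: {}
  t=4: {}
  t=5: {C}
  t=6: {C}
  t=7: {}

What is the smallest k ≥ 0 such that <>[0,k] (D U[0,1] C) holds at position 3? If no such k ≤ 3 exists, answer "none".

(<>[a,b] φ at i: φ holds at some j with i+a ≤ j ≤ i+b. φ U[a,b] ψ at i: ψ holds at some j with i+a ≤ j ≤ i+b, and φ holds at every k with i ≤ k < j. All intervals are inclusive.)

2

Scan j = 3,4,… for (D U[0,1] C):
  j=3: fails
  j=4: fails
  j=5: holds
First hit at j=5, so smallest k = 5-3 = 2.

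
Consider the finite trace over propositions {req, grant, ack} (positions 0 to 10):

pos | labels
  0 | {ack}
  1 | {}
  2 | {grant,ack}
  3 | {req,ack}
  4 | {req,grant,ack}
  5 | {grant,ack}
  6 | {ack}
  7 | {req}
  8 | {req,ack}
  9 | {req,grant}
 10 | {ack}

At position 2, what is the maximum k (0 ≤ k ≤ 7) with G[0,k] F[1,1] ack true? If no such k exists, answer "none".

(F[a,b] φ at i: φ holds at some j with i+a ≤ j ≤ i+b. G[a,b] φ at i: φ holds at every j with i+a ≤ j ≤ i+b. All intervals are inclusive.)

3

F[1,1] ack must hold from j=2 onward; find where it first fails.
  j=2: holds
  j=3: holds
  j=4: holds
  j=5: holds
  j=6: fails
Holds on [2,5], so largest k = 3.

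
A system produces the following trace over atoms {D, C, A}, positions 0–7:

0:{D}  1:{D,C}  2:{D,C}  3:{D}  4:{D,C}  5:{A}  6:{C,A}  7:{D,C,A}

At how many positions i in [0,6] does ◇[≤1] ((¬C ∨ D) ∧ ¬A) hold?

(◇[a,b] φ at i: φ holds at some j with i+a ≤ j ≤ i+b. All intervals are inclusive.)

5

Evaluate at each i in [0,6]:
  i=0: ✓ (witness j=0)
  i=1: ✓ (witness j=1)
  i=2: ✓ (witness j=2)
  i=3: ✓ (witness j=3)
  i=4: ✓ (witness j=4)
  i=5: ✗ (none in [5,6])
  i=6: ✗ (none in [6,7])
Positions where it holds: {0, 1, 2, 3, 4} → 5.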